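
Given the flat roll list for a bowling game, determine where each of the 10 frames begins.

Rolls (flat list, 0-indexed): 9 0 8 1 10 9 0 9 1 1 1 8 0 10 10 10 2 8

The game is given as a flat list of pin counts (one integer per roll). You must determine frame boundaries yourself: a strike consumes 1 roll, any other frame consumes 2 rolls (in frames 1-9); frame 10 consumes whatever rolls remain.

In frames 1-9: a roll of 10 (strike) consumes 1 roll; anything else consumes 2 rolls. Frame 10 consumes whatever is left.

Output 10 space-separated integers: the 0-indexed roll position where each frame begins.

Frame 1 starts at roll index 0: rolls=9,0 (sum=9), consumes 2 rolls
Frame 2 starts at roll index 2: rolls=8,1 (sum=9), consumes 2 rolls
Frame 3 starts at roll index 4: roll=10 (strike), consumes 1 roll
Frame 4 starts at roll index 5: rolls=9,0 (sum=9), consumes 2 rolls
Frame 5 starts at roll index 7: rolls=9,1 (sum=10), consumes 2 rolls
Frame 6 starts at roll index 9: rolls=1,1 (sum=2), consumes 2 rolls
Frame 7 starts at roll index 11: rolls=8,0 (sum=8), consumes 2 rolls
Frame 8 starts at roll index 13: roll=10 (strike), consumes 1 roll
Frame 9 starts at roll index 14: roll=10 (strike), consumes 1 roll
Frame 10 starts at roll index 15: 3 remaining rolls

Answer: 0 2 4 5 7 9 11 13 14 15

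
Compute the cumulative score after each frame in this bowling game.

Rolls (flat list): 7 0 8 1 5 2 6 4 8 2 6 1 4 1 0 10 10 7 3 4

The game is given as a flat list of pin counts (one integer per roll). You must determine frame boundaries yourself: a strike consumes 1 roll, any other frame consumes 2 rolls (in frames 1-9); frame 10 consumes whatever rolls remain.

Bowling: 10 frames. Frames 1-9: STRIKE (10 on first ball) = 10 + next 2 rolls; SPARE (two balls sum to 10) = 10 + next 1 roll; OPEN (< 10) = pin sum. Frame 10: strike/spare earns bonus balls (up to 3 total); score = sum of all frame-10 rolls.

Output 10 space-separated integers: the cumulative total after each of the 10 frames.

Frame 1: OPEN (7+0=7). Cumulative: 7
Frame 2: OPEN (8+1=9). Cumulative: 16
Frame 3: OPEN (5+2=7). Cumulative: 23
Frame 4: SPARE (6+4=10). 10 + next roll (8) = 18. Cumulative: 41
Frame 5: SPARE (8+2=10). 10 + next roll (6) = 16. Cumulative: 57
Frame 6: OPEN (6+1=7). Cumulative: 64
Frame 7: OPEN (4+1=5). Cumulative: 69
Frame 8: SPARE (0+10=10). 10 + next roll (10) = 20. Cumulative: 89
Frame 9: STRIKE. 10 + next two rolls (7+3) = 20. Cumulative: 109
Frame 10: SPARE. Sum of all frame-10 rolls (7+3+4) = 14. Cumulative: 123

Answer: 7 16 23 41 57 64 69 89 109 123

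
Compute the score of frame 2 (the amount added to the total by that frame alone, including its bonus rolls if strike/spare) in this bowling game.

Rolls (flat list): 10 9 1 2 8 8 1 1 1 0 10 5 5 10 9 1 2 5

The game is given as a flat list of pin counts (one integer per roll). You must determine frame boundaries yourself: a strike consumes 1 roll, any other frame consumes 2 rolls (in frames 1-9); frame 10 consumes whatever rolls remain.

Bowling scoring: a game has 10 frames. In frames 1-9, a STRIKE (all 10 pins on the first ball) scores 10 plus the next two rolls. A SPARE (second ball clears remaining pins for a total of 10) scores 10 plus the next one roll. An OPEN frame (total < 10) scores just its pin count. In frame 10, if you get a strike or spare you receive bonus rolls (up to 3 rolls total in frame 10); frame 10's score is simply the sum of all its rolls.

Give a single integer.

Frame 1: STRIKE. 10 + next two rolls (9+1) = 20. Cumulative: 20
Frame 2: SPARE (9+1=10). 10 + next roll (2) = 12. Cumulative: 32
Frame 3: SPARE (2+8=10). 10 + next roll (8) = 18. Cumulative: 50
Frame 4: OPEN (8+1=9). Cumulative: 59

Answer: 12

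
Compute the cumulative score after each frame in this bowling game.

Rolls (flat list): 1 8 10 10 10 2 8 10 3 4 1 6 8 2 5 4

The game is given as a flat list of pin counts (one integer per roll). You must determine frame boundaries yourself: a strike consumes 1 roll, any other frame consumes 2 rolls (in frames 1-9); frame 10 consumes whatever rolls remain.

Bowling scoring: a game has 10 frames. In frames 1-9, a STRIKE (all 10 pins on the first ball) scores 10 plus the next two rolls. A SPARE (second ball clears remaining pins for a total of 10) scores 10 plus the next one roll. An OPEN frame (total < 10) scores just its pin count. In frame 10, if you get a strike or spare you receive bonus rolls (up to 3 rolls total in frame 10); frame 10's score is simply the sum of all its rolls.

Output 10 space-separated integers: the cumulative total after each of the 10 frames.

Answer: 9 39 61 81 101 118 125 132 147 156

Derivation:
Frame 1: OPEN (1+8=9). Cumulative: 9
Frame 2: STRIKE. 10 + next two rolls (10+10) = 30. Cumulative: 39
Frame 3: STRIKE. 10 + next two rolls (10+2) = 22. Cumulative: 61
Frame 4: STRIKE. 10 + next two rolls (2+8) = 20. Cumulative: 81
Frame 5: SPARE (2+8=10). 10 + next roll (10) = 20. Cumulative: 101
Frame 6: STRIKE. 10 + next two rolls (3+4) = 17. Cumulative: 118
Frame 7: OPEN (3+4=7). Cumulative: 125
Frame 8: OPEN (1+6=7). Cumulative: 132
Frame 9: SPARE (8+2=10). 10 + next roll (5) = 15. Cumulative: 147
Frame 10: OPEN. Sum of all frame-10 rolls (5+4) = 9. Cumulative: 156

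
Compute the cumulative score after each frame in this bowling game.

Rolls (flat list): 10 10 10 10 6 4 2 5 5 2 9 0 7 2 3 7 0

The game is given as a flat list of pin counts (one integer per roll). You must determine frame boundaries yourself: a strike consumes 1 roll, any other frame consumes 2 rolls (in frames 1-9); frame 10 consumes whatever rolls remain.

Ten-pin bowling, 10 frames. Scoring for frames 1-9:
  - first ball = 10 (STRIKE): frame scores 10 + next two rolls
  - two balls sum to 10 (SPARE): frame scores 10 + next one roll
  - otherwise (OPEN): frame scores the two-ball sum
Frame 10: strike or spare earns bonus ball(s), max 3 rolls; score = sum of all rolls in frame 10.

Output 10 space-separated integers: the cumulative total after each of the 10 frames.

Answer: 30 60 86 106 118 125 132 141 150 160

Derivation:
Frame 1: STRIKE. 10 + next two rolls (10+10) = 30. Cumulative: 30
Frame 2: STRIKE. 10 + next two rolls (10+10) = 30. Cumulative: 60
Frame 3: STRIKE. 10 + next two rolls (10+6) = 26. Cumulative: 86
Frame 4: STRIKE. 10 + next two rolls (6+4) = 20. Cumulative: 106
Frame 5: SPARE (6+4=10). 10 + next roll (2) = 12. Cumulative: 118
Frame 6: OPEN (2+5=7). Cumulative: 125
Frame 7: OPEN (5+2=7). Cumulative: 132
Frame 8: OPEN (9+0=9). Cumulative: 141
Frame 9: OPEN (7+2=9). Cumulative: 150
Frame 10: SPARE. Sum of all frame-10 rolls (3+7+0) = 10. Cumulative: 160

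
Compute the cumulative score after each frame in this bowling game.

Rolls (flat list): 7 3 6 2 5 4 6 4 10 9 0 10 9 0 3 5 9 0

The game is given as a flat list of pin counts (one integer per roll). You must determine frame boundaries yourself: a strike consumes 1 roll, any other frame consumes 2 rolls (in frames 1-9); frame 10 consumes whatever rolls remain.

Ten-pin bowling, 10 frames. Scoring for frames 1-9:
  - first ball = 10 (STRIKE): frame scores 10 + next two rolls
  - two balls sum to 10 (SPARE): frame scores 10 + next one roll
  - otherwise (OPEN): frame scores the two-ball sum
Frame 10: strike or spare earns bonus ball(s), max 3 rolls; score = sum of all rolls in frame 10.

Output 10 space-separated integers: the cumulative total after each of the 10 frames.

Answer: 16 24 33 53 72 81 100 109 117 126

Derivation:
Frame 1: SPARE (7+3=10). 10 + next roll (6) = 16. Cumulative: 16
Frame 2: OPEN (6+2=8). Cumulative: 24
Frame 3: OPEN (5+4=9). Cumulative: 33
Frame 4: SPARE (6+4=10). 10 + next roll (10) = 20. Cumulative: 53
Frame 5: STRIKE. 10 + next two rolls (9+0) = 19. Cumulative: 72
Frame 6: OPEN (9+0=9). Cumulative: 81
Frame 7: STRIKE. 10 + next two rolls (9+0) = 19. Cumulative: 100
Frame 8: OPEN (9+0=9). Cumulative: 109
Frame 9: OPEN (3+5=8). Cumulative: 117
Frame 10: OPEN. Sum of all frame-10 rolls (9+0) = 9. Cumulative: 126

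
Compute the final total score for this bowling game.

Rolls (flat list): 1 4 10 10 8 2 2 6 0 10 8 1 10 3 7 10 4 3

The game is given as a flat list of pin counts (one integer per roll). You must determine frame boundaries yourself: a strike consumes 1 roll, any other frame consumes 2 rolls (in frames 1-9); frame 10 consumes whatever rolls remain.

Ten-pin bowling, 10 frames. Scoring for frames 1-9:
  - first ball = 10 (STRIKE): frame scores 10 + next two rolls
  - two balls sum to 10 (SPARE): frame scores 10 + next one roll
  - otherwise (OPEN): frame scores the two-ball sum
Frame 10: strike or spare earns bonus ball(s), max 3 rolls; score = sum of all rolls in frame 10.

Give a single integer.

Answer: 157

Derivation:
Frame 1: OPEN (1+4=5). Cumulative: 5
Frame 2: STRIKE. 10 + next two rolls (10+8) = 28. Cumulative: 33
Frame 3: STRIKE. 10 + next two rolls (8+2) = 20. Cumulative: 53
Frame 4: SPARE (8+2=10). 10 + next roll (2) = 12. Cumulative: 65
Frame 5: OPEN (2+6=8). Cumulative: 73
Frame 6: SPARE (0+10=10). 10 + next roll (8) = 18. Cumulative: 91
Frame 7: OPEN (8+1=9). Cumulative: 100
Frame 8: STRIKE. 10 + next two rolls (3+7) = 20. Cumulative: 120
Frame 9: SPARE (3+7=10). 10 + next roll (10) = 20. Cumulative: 140
Frame 10: STRIKE. Sum of all frame-10 rolls (10+4+3) = 17. Cumulative: 157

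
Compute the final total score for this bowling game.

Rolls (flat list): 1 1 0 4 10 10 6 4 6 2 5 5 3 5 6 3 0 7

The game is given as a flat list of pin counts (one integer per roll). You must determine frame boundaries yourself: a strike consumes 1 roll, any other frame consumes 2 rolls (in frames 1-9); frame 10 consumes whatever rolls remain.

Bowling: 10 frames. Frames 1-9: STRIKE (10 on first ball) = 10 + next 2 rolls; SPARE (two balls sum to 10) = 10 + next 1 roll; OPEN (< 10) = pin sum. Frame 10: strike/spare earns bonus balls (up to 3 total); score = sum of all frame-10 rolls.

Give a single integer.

Answer: 113

Derivation:
Frame 1: OPEN (1+1=2). Cumulative: 2
Frame 2: OPEN (0+4=4). Cumulative: 6
Frame 3: STRIKE. 10 + next two rolls (10+6) = 26. Cumulative: 32
Frame 4: STRIKE. 10 + next two rolls (6+4) = 20. Cumulative: 52
Frame 5: SPARE (6+4=10). 10 + next roll (6) = 16. Cumulative: 68
Frame 6: OPEN (6+2=8). Cumulative: 76
Frame 7: SPARE (5+5=10). 10 + next roll (3) = 13. Cumulative: 89
Frame 8: OPEN (3+5=8). Cumulative: 97
Frame 9: OPEN (6+3=9). Cumulative: 106
Frame 10: OPEN. Sum of all frame-10 rolls (0+7) = 7. Cumulative: 113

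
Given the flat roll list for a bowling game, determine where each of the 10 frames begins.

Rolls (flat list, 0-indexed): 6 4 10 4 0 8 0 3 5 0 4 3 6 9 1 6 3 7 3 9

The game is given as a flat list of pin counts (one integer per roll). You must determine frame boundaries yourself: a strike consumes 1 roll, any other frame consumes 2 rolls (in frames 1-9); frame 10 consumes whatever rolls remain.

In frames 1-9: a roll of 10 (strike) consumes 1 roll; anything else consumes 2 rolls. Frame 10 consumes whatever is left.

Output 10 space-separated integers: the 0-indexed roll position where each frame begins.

Frame 1 starts at roll index 0: rolls=6,4 (sum=10), consumes 2 rolls
Frame 2 starts at roll index 2: roll=10 (strike), consumes 1 roll
Frame 3 starts at roll index 3: rolls=4,0 (sum=4), consumes 2 rolls
Frame 4 starts at roll index 5: rolls=8,0 (sum=8), consumes 2 rolls
Frame 5 starts at roll index 7: rolls=3,5 (sum=8), consumes 2 rolls
Frame 6 starts at roll index 9: rolls=0,4 (sum=4), consumes 2 rolls
Frame 7 starts at roll index 11: rolls=3,6 (sum=9), consumes 2 rolls
Frame 8 starts at roll index 13: rolls=9,1 (sum=10), consumes 2 rolls
Frame 9 starts at roll index 15: rolls=6,3 (sum=9), consumes 2 rolls
Frame 10 starts at roll index 17: 3 remaining rolls

Answer: 0 2 3 5 7 9 11 13 15 17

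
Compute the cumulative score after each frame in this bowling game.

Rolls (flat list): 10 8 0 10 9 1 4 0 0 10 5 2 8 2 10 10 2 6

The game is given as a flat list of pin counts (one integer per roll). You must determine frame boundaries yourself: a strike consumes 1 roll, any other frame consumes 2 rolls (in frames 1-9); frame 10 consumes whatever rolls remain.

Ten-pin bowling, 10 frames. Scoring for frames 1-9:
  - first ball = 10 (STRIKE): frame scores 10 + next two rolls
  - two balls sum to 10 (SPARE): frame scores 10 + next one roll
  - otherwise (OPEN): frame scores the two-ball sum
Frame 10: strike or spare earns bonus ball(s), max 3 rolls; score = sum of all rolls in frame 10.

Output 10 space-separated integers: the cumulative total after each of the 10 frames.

Answer: 18 26 46 60 64 79 86 106 128 146

Derivation:
Frame 1: STRIKE. 10 + next two rolls (8+0) = 18. Cumulative: 18
Frame 2: OPEN (8+0=8). Cumulative: 26
Frame 3: STRIKE. 10 + next two rolls (9+1) = 20. Cumulative: 46
Frame 4: SPARE (9+1=10). 10 + next roll (4) = 14. Cumulative: 60
Frame 5: OPEN (4+0=4). Cumulative: 64
Frame 6: SPARE (0+10=10). 10 + next roll (5) = 15. Cumulative: 79
Frame 7: OPEN (5+2=7). Cumulative: 86
Frame 8: SPARE (8+2=10). 10 + next roll (10) = 20. Cumulative: 106
Frame 9: STRIKE. 10 + next two rolls (10+2) = 22. Cumulative: 128
Frame 10: STRIKE. Sum of all frame-10 rolls (10+2+6) = 18. Cumulative: 146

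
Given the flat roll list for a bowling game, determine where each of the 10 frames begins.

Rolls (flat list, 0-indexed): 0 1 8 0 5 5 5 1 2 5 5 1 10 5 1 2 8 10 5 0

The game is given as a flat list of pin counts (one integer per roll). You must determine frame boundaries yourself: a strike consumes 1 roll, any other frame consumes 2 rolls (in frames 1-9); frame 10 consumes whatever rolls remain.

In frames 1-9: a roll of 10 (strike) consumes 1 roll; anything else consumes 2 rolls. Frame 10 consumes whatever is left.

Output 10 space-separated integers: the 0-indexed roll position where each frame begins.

Answer: 0 2 4 6 8 10 12 13 15 17

Derivation:
Frame 1 starts at roll index 0: rolls=0,1 (sum=1), consumes 2 rolls
Frame 2 starts at roll index 2: rolls=8,0 (sum=8), consumes 2 rolls
Frame 3 starts at roll index 4: rolls=5,5 (sum=10), consumes 2 rolls
Frame 4 starts at roll index 6: rolls=5,1 (sum=6), consumes 2 rolls
Frame 5 starts at roll index 8: rolls=2,5 (sum=7), consumes 2 rolls
Frame 6 starts at roll index 10: rolls=5,1 (sum=6), consumes 2 rolls
Frame 7 starts at roll index 12: roll=10 (strike), consumes 1 roll
Frame 8 starts at roll index 13: rolls=5,1 (sum=6), consumes 2 rolls
Frame 9 starts at roll index 15: rolls=2,8 (sum=10), consumes 2 rolls
Frame 10 starts at roll index 17: 3 remaining rolls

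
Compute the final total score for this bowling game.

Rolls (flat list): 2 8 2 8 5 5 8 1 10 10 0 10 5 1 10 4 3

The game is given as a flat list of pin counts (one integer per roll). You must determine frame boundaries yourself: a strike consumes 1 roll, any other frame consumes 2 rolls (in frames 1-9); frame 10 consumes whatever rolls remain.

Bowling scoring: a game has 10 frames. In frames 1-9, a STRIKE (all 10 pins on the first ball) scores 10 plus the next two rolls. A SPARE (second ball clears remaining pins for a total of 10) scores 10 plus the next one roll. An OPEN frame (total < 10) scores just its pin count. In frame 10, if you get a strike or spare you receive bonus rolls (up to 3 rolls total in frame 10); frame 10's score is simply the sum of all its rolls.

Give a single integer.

Answer: 139

Derivation:
Frame 1: SPARE (2+8=10). 10 + next roll (2) = 12. Cumulative: 12
Frame 2: SPARE (2+8=10). 10 + next roll (5) = 15. Cumulative: 27
Frame 3: SPARE (5+5=10). 10 + next roll (8) = 18. Cumulative: 45
Frame 4: OPEN (8+1=9). Cumulative: 54
Frame 5: STRIKE. 10 + next two rolls (10+0) = 20. Cumulative: 74
Frame 6: STRIKE. 10 + next two rolls (0+10) = 20. Cumulative: 94
Frame 7: SPARE (0+10=10). 10 + next roll (5) = 15. Cumulative: 109
Frame 8: OPEN (5+1=6). Cumulative: 115
Frame 9: STRIKE. 10 + next two rolls (4+3) = 17. Cumulative: 132
Frame 10: OPEN. Sum of all frame-10 rolls (4+3) = 7. Cumulative: 139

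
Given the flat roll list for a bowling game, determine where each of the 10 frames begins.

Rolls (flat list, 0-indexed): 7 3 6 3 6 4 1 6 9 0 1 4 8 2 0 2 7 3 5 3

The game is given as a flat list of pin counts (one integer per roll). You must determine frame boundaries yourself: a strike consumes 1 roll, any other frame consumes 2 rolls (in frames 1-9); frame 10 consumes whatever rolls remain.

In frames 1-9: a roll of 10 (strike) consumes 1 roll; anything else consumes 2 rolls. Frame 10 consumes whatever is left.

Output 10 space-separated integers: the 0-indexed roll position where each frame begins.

Answer: 0 2 4 6 8 10 12 14 16 18

Derivation:
Frame 1 starts at roll index 0: rolls=7,3 (sum=10), consumes 2 rolls
Frame 2 starts at roll index 2: rolls=6,3 (sum=9), consumes 2 rolls
Frame 3 starts at roll index 4: rolls=6,4 (sum=10), consumes 2 rolls
Frame 4 starts at roll index 6: rolls=1,6 (sum=7), consumes 2 rolls
Frame 5 starts at roll index 8: rolls=9,0 (sum=9), consumes 2 rolls
Frame 6 starts at roll index 10: rolls=1,4 (sum=5), consumes 2 rolls
Frame 7 starts at roll index 12: rolls=8,2 (sum=10), consumes 2 rolls
Frame 8 starts at roll index 14: rolls=0,2 (sum=2), consumes 2 rolls
Frame 9 starts at roll index 16: rolls=7,3 (sum=10), consumes 2 rolls
Frame 10 starts at roll index 18: 2 remaining rolls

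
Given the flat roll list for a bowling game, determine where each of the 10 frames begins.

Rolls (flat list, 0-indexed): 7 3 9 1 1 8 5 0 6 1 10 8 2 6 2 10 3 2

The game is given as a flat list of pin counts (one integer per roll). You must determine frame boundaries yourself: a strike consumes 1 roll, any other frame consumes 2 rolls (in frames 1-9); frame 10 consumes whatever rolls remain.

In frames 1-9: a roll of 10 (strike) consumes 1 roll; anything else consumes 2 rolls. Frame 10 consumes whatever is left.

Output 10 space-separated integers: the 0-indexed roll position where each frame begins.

Frame 1 starts at roll index 0: rolls=7,3 (sum=10), consumes 2 rolls
Frame 2 starts at roll index 2: rolls=9,1 (sum=10), consumes 2 rolls
Frame 3 starts at roll index 4: rolls=1,8 (sum=9), consumes 2 rolls
Frame 4 starts at roll index 6: rolls=5,0 (sum=5), consumes 2 rolls
Frame 5 starts at roll index 8: rolls=6,1 (sum=7), consumes 2 rolls
Frame 6 starts at roll index 10: roll=10 (strike), consumes 1 roll
Frame 7 starts at roll index 11: rolls=8,2 (sum=10), consumes 2 rolls
Frame 8 starts at roll index 13: rolls=6,2 (sum=8), consumes 2 rolls
Frame 9 starts at roll index 15: roll=10 (strike), consumes 1 roll
Frame 10 starts at roll index 16: 2 remaining rolls

Answer: 0 2 4 6 8 10 11 13 15 16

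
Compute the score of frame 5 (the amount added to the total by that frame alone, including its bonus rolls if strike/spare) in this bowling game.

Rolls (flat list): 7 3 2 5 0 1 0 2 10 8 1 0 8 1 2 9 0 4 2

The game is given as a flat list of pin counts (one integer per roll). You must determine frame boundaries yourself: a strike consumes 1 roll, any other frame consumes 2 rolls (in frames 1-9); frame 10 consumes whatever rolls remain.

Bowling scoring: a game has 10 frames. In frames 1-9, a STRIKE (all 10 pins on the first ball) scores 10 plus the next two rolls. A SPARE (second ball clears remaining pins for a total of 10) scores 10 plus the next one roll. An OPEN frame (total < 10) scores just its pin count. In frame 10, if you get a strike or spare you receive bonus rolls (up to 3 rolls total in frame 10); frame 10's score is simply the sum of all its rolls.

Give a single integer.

Frame 1: SPARE (7+3=10). 10 + next roll (2) = 12. Cumulative: 12
Frame 2: OPEN (2+5=7). Cumulative: 19
Frame 3: OPEN (0+1=1). Cumulative: 20
Frame 4: OPEN (0+2=2). Cumulative: 22
Frame 5: STRIKE. 10 + next two rolls (8+1) = 19. Cumulative: 41
Frame 6: OPEN (8+1=9). Cumulative: 50
Frame 7: OPEN (0+8=8). Cumulative: 58

Answer: 19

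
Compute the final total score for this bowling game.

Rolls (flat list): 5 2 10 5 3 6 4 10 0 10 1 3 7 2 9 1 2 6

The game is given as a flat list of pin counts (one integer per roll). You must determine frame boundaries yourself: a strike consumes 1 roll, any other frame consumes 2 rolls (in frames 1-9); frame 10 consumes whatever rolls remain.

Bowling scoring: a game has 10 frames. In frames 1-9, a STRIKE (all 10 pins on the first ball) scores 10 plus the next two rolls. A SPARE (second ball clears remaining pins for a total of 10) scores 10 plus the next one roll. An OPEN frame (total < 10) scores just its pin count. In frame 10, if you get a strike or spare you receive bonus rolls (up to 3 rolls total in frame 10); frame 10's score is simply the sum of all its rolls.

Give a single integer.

Frame 1: OPEN (5+2=7). Cumulative: 7
Frame 2: STRIKE. 10 + next two rolls (5+3) = 18. Cumulative: 25
Frame 3: OPEN (5+3=8). Cumulative: 33
Frame 4: SPARE (6+4=10). 10 + next roll (10) = 20. Cumulative: 53
Frame 5: STRIKE. 10 + next two rolls (0+10) = 20. Cumulative: 73
Frame 6: SPARE (0+10=10). 10 + next roll (1) = 11. Cumulative: 84
Frame 7: OPEN (1+3=4). Cumulative: 88
Frame 8: OPEN (7+2=9). Cumulative: 97
Frame 9: SPARE (9+1=10). 10 + next roll (2) = 12. Cumulative: 109
Frame 10: OPEN. Sum of all frame-10 rolls (2+6) = 8. Cumulative: 117

Answer: 117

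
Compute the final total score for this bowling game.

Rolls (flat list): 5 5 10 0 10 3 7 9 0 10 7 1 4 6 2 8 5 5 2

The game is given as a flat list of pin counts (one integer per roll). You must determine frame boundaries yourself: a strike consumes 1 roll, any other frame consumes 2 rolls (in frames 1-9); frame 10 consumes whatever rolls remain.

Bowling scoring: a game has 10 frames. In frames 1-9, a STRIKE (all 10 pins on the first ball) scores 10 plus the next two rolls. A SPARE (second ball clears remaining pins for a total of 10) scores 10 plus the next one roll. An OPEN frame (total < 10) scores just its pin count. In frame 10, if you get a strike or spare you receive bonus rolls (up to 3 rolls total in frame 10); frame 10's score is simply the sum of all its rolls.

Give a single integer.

Answer: 146

Derivation:
Frame 1: SPARE (5+5=10). 10 + next roll (10) = 20. Cumulative: 20
Frame 2: STRIKE. 10 + next two rolls (0+10) = 20. Cumulative: 40
Frame 3: SPARE (0+10=10). 10 + next roll (3) = 13. Cumulative: 53
Frame 4: SPARE (3+7=10). 10 + next roll (9) = 19. Cumulative: 72
Frame 5: OPEN (9+0=9). Cumulative: 81
Frame 6: STRIKE. 10 + next two rolls (7+1) = 18. Cumulative: 99
Frame 7: OPEN (7+1=8). Cumulative: 107
Frame 8: SPARE (4+6=10). 10 + next roll (2) = 12. Cumulative: 119
Frame 9: SPARE (2+8=10). 10 + next roll (5) = 15. Cumulative: 134
Frame 10: SPARE. Sum of all frame-10 rolls (5+5+2) = 12. Cumulative: 146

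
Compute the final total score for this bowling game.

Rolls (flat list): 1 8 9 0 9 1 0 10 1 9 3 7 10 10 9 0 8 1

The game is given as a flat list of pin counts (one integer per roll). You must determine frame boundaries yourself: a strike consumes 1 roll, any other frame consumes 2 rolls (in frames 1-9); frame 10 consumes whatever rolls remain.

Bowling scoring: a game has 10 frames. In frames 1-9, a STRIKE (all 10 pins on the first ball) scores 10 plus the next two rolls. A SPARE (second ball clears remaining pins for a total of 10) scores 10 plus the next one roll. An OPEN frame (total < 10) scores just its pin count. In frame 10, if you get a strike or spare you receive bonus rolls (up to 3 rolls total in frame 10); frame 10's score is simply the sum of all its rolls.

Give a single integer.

Answer: 138

Derivation:
Frame 1: OPEN (1+8=9). Cumulative: 9
Frame 2: OPEN (9+0=9). Cumulative: 18
Frame 3: SPARE (9+1=10). 10 + next roll (0) = 10. Cumulative: 28
Frame 4: SPARE (0+10=10). 10 + next roll (1) = 11. Cumulative: 39
Frame 5: SPARE (1+9=10). 10 + next roll (3) = 13. Cumulative: 52
Frame 6: SPARE (3+7=10). 10 + next roll (10) = 20. Cumulative: 72
Frame 7: STRIKE. 10 + next two rolls (10+9) = 29. Cumulative: 101
Frame 8: STRIKE. 10 + next two rolls (9+0) = 19. Cumulative: 120
Frame 9: OPEN (9+0=9). Cumulative: 129
Frame 10: OPEN. Sum of all frame-10 rolls (8+1) = 9. Cumulative: 138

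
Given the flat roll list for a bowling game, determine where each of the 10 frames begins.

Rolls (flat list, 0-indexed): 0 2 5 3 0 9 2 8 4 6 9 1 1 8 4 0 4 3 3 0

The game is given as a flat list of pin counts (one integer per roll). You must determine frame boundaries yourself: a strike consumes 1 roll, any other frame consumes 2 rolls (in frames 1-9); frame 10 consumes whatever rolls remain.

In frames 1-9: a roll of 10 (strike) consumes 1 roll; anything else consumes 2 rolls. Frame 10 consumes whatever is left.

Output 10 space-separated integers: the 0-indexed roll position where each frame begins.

Frame 1 starts at roll index 0: rolls=0,2 (sum=2), consumes 2 rolls
Frame 2 starts at roll index 2: rolls=5,3 (sum=8), consumes 2 rolls
Frame 3 starts at roll index 4: rolls=0,9 (sum=9), consumes 2 rolls
Frame 4 starts at roll index 6: rolls=2,8 (sum=10), consumes 2 rolls
Frame 5 starts at roll index 8: rolls=4,6 (sum=10), consumes 2 rolls
Frame 6 starts at roll index 10: rolls=9,1 (sum=10), consumes 2 rolls
Frame 7 starts at roll index 12: rolls=1,8 (sum=9), consumes 2 rolls
Frame 8 starts at roll index 14: rolls=4,0 (sum=4), consumes 2 rolls
Frame 9 starts at roll index 16: rolls=4,3 (sum=7), consumes 2 rolls
Frame 10 starts at roll index 18: 2 remaining rolls

Answer: 0 2 4 6 8 10 12 14 16 18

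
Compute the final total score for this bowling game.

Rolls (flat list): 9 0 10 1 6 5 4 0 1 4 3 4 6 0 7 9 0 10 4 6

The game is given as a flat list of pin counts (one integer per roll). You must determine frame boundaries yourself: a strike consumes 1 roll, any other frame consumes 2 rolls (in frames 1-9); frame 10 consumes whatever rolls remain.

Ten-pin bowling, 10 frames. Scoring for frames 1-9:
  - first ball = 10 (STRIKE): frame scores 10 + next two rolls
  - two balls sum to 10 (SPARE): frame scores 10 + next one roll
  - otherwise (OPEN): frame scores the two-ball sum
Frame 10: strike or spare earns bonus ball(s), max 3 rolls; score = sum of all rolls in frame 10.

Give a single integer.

Answer: 96

Derivation:
Frame 1: OPEN (9+0=9). Cumulative: 9
Frame 2: STRIKE. 10 + next two rolls (1+6) = 17. Cumulative: 26
Frame 3: OPEN (1+6=7). Cumulative: 33
Frame 4: OPEN (5+4=9). Cumulative: 42
Frame 5: OPEN (0+1=1). Cumulative: 43
Frame 6: OPEN (4+3=7). Cumulative: 50
Frame 7: SPARE (4+6=10). 10 + next roll (0) = 10. Cumulative: 60
Frame 8: OPEN (0+7=7). Cumulative: 67
Frame 9: OPEN (9+0=9). Cumulative: 76
Frame 10: STRIKE. Sum of all frame-10 rolls (10+4+6) = 20. Cumulative: 96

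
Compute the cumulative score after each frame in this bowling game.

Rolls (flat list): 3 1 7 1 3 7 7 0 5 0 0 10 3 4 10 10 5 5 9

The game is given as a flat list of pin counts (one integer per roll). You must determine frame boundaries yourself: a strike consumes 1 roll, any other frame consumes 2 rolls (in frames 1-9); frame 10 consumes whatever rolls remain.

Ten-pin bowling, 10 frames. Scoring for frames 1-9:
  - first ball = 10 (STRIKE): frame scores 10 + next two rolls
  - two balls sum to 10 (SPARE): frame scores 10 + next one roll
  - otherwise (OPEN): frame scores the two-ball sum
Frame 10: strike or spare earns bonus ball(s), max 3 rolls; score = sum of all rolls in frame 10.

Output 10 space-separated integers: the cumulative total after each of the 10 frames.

Answer: 4 12 29 36 41 54 61 86 106 125

Derivation:
Frame 1: OPEN (3+1=4). Cumulative: 4
Frame 2: OPEN (7+1=8). Cumulative: 12
Frame 3: SPARE (3+7=10). 10 + next roll (7) = 17. Cumulative: 29
Frame 4: OPEN (7+0=7). Cumulative: 36
Frame 5: OPEN (5+0=5). Cumulative: 41
Frame 6: SPARE (0+10=10). 10 + next roll (3) = 13. Cumulative: 54
Frame 7: OPEN (3+4=7). Cumulative: 61
Frame 8: STRIKE. 10 + next two rolls (10+5) = 25. Cumulative: 86
Frame 9: STRIKE. 10 + next two rolls (5+5) = 20. Cumulative: 106
Frame 10: SPARE. Sum of all frame-10 rolls (5+5+9) = 19. Cumulative: 125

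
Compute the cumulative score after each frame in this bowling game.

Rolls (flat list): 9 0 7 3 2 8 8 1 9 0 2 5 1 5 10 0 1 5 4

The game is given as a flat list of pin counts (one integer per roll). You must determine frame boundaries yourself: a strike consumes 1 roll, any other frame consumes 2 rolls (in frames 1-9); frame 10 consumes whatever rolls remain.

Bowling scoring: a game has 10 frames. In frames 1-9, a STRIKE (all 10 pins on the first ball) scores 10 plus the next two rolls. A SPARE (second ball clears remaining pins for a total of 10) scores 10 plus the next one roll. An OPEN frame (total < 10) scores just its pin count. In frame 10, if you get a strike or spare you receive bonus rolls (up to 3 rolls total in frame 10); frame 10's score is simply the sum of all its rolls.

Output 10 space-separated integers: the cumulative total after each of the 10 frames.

Frame 1: OPEN (9+0=9). Cumulative: 9
Frame 2: SPARE (7+3=10). 10 + next roll (2) = 12. Cumulative: 21
Frame 3: SPARE (2+8=10). 10 + next roll (8) = 18. Cumulative: 39
Frame 4: OPEN (8+1=9). Cumulative: 48
Frame 5: OPEN (9+0=9). Cumulative: 57
Frame 6: OPEN (2+5=7). Cumulative: 64
Frame 7: OPEN (1+5=6). Cumulative: 70
Frame 8: STRIKE. 10 + next two rolls (0+1) = 11. Cumulative: 81
Frame 9: OPEN (0+1=1). Cumulative: 82
Frame 10: OPEN. Sum of all frame-10 rolls (5+4) = 9. Cumulative: 91

Answer: 9 21 39 48 57 64 70 81 82 91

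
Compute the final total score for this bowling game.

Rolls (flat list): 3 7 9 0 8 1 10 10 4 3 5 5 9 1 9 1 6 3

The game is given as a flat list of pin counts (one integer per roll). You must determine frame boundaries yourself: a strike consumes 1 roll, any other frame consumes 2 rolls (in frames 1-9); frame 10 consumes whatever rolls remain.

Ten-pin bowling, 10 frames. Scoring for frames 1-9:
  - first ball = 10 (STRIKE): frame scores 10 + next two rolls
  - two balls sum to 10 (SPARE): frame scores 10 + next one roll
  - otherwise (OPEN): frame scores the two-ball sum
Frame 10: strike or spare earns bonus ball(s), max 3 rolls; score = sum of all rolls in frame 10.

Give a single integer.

Answer: 148

Derivation:
Frame 1: SPARE (3+7=10). 10 + next roll (9) = 19. Cumulative: 19
Frame 2: OPEN (9+0=9). Cumulative: 28
Frame 3: OPEN (8+1=9). Cumulative: 37
Frame 4: STRIKE. 10 + next two rolls (10+4) = 24. Cumulative: 61
Frame 5: STRIKE. 10 + next two rolls (4+3) = 17. Cumulative: 78
Frame 6: OPEN (4+3=7). Cumulative: 85
Frame 7: SPARE (5+5=10). 10 + next roll (9) = 19. Cumulative: 104
Frame 8: SPARE (9+1=10). 10 + next roll (9) = 19. Cumulative: 123
Frame 9: SPARE (9+1=10). 10 + next roll (6) = 16. Cumulative: 139
Frame 10: OPEN. Sum of all frame-10 rolls (6+3) = 9. Cumulative: 148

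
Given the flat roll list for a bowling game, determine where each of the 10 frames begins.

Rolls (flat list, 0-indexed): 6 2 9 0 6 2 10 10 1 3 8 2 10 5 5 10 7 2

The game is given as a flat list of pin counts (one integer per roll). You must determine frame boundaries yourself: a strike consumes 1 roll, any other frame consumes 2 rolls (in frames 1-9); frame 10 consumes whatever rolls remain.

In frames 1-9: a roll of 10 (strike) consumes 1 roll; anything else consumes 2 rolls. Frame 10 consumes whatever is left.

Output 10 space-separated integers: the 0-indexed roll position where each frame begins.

Answer: 0 2 4 6 7 8 10 12 13 15

Derivation:
Frame 1 starts at roll index 0: rolls=6,2 (sum=8), consumes 2 rolls
Frame 2 starts at roll index 2: rolls=9,0 (sum=9), consumes 2 rolls
Frame 3 starts at roll index 4: rolls=6,2 (sum=8), consumes 2 rolls
Frame 4 starts at roll index 6: roll=10 (strike), consumes 1 roll
Frame 5 starts at roll index 7: roll=10 (strike), consumes 1 roll
Frame 6 starts at roll index 8: rolls=1,3 (sum=4), consumes 2 rolls
Frame 7 starts at roll index 10: rolls=8,2 (sum=10), consumes 2 rolls
Frame 8 starts at roll index 12: roll=10 (strike), consumes 1 roll
Frame 9 starts at roll index 13: rolls=5,5 (sum=10), consumes 2 rolls
Frame 10 starts at roll index 15: 3 remaining rolls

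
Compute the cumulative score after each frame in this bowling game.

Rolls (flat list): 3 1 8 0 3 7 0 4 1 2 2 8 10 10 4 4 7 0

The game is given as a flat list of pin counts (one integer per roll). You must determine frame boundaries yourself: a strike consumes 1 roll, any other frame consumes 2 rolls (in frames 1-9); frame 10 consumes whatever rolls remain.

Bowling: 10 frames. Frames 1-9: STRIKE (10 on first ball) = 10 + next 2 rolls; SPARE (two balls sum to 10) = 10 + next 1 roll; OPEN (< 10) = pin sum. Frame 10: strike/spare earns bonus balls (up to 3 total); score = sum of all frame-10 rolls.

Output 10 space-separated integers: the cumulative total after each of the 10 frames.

Frame 1: OPEN (3+1=4). Cumulative: 4
Frame 2: OPEN (8+0=8). Cumulative: 12
Frame 3: SPARE (3+7=10). 10 + next roll (0) = 10. Cumulative: 22
Frame 4: OPEN (0+4=4). Cumulative: 26
Frame 5: OPEN (1+2=3). Cumulative: 29
Frame 6: SPARE (2+8=10). 10 + next roll (10) = 20. Cumulative: 49
Frame 7: STRIKE. 10 + next two rolls (10+4) = 24. Cumulative: 73
Frame 8: STRIKE. 10 + next two rolls (4+4) = 18. Cumulative: 91
Frame 9: OPEN (4+4=8). Cumulative: 99
Frame 10: OPEN. Sum of all frame-10 rolls (7+0) = 7. Cumulative: 106

Answer: 4 12 22 26 29 49 73 91 99 106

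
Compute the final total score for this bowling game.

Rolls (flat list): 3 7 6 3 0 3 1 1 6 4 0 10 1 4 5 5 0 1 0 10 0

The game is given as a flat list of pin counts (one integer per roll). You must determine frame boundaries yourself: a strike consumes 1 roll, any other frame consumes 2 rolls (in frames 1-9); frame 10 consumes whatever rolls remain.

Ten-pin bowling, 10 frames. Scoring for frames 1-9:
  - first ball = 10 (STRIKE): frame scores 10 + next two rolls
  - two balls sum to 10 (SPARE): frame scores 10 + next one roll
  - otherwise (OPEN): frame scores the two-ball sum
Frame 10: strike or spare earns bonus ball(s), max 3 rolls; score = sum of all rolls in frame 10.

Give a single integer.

Answer: 77

Derivation:
Frame 1: SPARE (3+7=10). 10 + next roll (6) = 16. Cumulative: 16
Frame 2: OPEN (6+3=9). Cumulative: 25
Frame 3: OPEN (0+3=3). Cumulative: 28
Frame 4: OPEN (1+1=2). Cumulative: 30
Frame 5: SPARE (6+4=10). 10 + next roll (0) = 10. Cumulative: 40
Frame 6: SPARE (0+10=10). 10 + next roll (1) = 11. Cumulative: 51
Frame 7: OPEN (1+4=5). Cumulative: 56
Frame 8: SPARE (5+5=10). 10 + next roll (0) = 10. Cumulative: 66
Frame 9: OPEN (0+1=1). Cumulative: 67
Frame 10: SPARE. Sum of all frame-10 rolls (0+10+0) = 10. Cumulative: 77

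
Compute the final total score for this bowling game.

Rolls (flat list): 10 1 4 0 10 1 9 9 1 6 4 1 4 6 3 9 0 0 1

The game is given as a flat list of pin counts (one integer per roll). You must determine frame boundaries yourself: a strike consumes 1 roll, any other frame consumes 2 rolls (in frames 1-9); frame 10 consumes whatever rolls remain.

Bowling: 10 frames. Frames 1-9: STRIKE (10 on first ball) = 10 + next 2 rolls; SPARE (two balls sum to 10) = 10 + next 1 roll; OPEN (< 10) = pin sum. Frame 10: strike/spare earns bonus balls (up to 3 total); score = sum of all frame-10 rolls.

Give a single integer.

Answer: 101

Derivation:
Frame 1: STRIKE. 10 + next two rolls (1+4) = 15. Cumulative: 15
Frame 2: OPEN (1+4=5). Cumulative: 20
Frame 3: SPARE (0+10=10). 10 + next roll (1) = 11. Cumulative: 31
Frame 4: SPARE (1+9=10). 10 + next roll (9) = 19. Cumulative: 50
Frame 5: SPARE (9+1=10). 10 + next roll (6) = 16. Cumulative: 66
Frame 6: SPARE (6+4=10). 10 + next roll (1) = 11. Cumulative: 77
Frame 7: OPEN (1+4=5). Cumulative: 82
Frame 8: OPEN (6+3=9). Cumulative: 91
Frame 9: OPEN (9+0=9). Cumulative: 100
Frame 10: OPEN. Sum of all frame-10 rolls (0+1) = 1. Cumulative: 101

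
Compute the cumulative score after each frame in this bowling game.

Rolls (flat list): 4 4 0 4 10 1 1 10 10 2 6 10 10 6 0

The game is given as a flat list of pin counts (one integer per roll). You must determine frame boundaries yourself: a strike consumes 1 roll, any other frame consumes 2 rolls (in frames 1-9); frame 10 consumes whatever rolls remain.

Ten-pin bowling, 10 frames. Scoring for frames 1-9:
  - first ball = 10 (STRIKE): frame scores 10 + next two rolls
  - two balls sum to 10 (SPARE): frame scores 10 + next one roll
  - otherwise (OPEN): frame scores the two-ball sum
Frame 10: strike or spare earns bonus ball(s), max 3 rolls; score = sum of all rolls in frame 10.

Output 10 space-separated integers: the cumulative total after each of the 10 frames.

Frame 1: OPEN (4+4=8). Cumulative: 8
Frame 2: OPEN (0+4=4). Cumulative: 12
Frame 3: STRIKE. 10 + next two rolls (1+1) = 12. Cumulative: 24
Frame 4: OPEN (1+1=2). Cumulative: 26
Frame 5: STRIKE. 10 + next two rolls (10+2) = 22. Cumulative: 48
Frame 6: STRIKE. 10 + next two rolls (2+6) = 18. Cumulative: 66
Frame 7: OPEN (2+6=8). Cumulative: 74
Frame 8: STRIKE. 10 + next two rolls (10+6) = 26. Cumulative: 100
Frame 9: STRIKE. 10 + next two rolls (6+0) = 16. Cumulative: 116
Frame 10: OPEN. Sum of all frame-10 rolls (6+0) = 6. Cumulative: 122

Answer: 8 12 24 26 48 66 74 100 116 122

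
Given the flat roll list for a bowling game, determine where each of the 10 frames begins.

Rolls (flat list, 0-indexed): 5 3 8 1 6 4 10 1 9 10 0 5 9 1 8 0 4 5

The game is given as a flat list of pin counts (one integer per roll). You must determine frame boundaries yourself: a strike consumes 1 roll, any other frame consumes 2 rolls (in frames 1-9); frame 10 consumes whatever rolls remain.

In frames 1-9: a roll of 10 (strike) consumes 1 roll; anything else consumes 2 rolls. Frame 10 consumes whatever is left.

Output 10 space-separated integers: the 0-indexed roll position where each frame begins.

Answer: 0 2 4 6 7 9 10 12 14 16

Derivation:
Frame 1 starts at roll index 0: rolls=5,3 (sum=8), consumes 2 rolls
Frame 2 starts at roll index 2: rolls=8,1 (sum=9), consumes 2 rolls
Frame 3 starts at roll index 4: rolls=6,4 (sum=10), consumes 2 rolls
Frame 4 starts at roll index 6: roll=10 (strike), consumes 1 roll
Frame 5 starts at roll index 7: rolls=1,9 (sum=10), consumes 2 rolls
Frame 6 starts at roll index 9: roll=10 (strike), consumes 1 roll
Frame 7 starts at roll index 10: rolls=0,5 (sum=5), consumes 2 rolls
Frame 8 starts at roll index 12: rolls=9,1 (sum=10), consumes 2 rolls
Frame 9 starts at roll index 14: rolls=8,0 (sum=8), consumes 2 rolls
Frame 10 starts at roll index 16: 2 remaining rolls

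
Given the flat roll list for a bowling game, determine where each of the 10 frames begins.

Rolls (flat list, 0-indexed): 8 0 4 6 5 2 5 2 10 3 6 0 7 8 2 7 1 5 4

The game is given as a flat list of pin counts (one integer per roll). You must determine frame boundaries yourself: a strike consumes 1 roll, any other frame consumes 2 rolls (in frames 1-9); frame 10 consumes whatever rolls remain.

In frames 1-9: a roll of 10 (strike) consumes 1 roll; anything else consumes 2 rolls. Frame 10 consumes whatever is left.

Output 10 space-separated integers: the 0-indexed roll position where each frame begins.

Answer: 0 2 4 6 8 9 11 13 15 17

Derivation:
Frame 1 starts at roll index 0: rolls=8,0 (sum=8), consumes 2 rolls
Frame 2 starts at roll index 2: rolls=4,6 (sum=10), consumes 2 rolls
Frame 3 starts at roll index 4: rolls=5,2 (sum=7), consumes 2 rolls
Frame 4 starts at roll index 6: rolls=5,2 (sum=7), consumes 2 rolls
Frame 5 starts at roll index 8: roll=10 (strike), consumes 1 roll
Frame 6 starts at roll index 9: rolls=3,6 (sum=9), consumes 2 rolls
Frame 7 starts at roll index 11: rolls=0,7 (sum=7), consumes 2 rolls
Frame 8 starts at roll index 13: rolls=8,2 (sum=10), consumes 2 rolls
Frame 9 starts at roll index 15: rolls=7,1 (sum=8), consumes 2 rolls
Frame 10 starts at roll index 17: 2 remaining rolls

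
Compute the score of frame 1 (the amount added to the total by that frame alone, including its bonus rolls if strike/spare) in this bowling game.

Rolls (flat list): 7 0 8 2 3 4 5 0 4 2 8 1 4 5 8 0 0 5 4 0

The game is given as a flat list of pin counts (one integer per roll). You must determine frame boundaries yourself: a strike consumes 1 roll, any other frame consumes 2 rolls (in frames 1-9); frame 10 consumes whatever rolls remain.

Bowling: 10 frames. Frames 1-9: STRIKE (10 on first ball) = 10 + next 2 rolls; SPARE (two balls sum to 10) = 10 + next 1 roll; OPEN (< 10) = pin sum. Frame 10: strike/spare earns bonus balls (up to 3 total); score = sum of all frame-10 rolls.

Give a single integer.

Frame 1: OPEN (7+0=7). Cumulative: 7
Frame 2: SPARE (8+2=10). 10 + next roll (3) = 13. Cumulative: 20
Frame 3: OPEN (3+4=7). Cumulative: 27

Answer: 7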